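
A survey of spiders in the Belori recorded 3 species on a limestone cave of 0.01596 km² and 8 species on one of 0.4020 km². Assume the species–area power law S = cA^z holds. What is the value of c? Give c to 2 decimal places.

z = ln(S₂/S₁) / ln(A₂/A₁) = ln(8/3) / ln(0.402/0.01596) = 0.9808 / 3.2264 = 0.3040
c = S₁ / A₁^z = 3 / 0.01596^0.3040 = 3 / 0.2843 = 10.55

10.55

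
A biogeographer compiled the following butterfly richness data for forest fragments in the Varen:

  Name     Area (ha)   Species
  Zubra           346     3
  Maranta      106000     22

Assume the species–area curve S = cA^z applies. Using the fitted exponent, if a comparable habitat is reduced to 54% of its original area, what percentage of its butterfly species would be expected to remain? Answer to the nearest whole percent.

81%

z = ln(22/3) / ln(106000/346) = 1.9924 / 5.7248 = 0.3480
S_new/S_old = (A_new/A_old)^z = 0.54^0.3480 = exp(0.3480 × -0.6162) = 0.807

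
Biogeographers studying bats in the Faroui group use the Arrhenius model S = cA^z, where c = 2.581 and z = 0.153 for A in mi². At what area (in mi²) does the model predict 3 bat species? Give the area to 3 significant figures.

3 = 2.581 × A^0.153  ⇒  A^0.153 = 3/2.581 = 1.162
ln A = ln(1.162) / 0.153 = 0.1504 / 0.153 = 0.9832
A = e^0.9832 ≈ 2.673 mi²

2.67 mi²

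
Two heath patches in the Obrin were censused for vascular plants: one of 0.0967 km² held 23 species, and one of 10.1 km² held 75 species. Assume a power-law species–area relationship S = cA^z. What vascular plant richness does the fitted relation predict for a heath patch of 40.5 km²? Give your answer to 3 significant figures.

107

z = ln(75/23) / ln(10.1/0.0967) = 1.1820 / 4.6487 = 0.2543
c = 23 / 0.0967^0.2543 = 23 / 0.5521 = 41.66
S₃ = 41.66 × 40.5^0.2543 = 41.66 × 2.563 ≈ 106.8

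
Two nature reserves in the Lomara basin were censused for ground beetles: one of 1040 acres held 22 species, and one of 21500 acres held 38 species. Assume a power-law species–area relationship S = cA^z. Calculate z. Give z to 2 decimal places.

Taking logs: ln S = ln c + z ln A, so z = (ln S₂ − ln S₁)/(ln A₂ − ln A₁).
z = ln(38/22) / ln(21500/1040) = ln(1.727) / ln(20.67) = 0.5465 / 3.0288 = 0.1804

0.18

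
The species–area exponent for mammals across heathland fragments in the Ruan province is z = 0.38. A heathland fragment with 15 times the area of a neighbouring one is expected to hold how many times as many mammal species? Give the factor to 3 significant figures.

S₂/S₁ = (A₂/A₁)^z = 15^0.38
ln(S₂/S₁) = 0.38 × ln 15 = 0.38 × 2.7081 = 1.0291
S₂/S₁ = e^1.0291 ≈ 2.798

2.80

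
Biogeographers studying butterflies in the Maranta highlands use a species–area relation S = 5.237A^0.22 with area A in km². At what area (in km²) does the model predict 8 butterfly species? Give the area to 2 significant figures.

8 = 5.237 × A^0.22  ⇒  A^0.22 = 8/5.237 = 1.528
ln A = ln(1.528) / 0.22 = 0.4237 / 0.22 = 1.9259
A = e^1.9259 ≈ 6.861 km²

6.9 km²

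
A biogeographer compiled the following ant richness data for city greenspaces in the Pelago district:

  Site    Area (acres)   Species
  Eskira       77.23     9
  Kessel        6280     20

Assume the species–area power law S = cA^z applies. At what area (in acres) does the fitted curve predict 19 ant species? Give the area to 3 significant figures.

z = ln(20/9) / ln(6280/77.23) = 0.7985 / 4.3983 = 0.1815
c = 9 / 77.23^0.1815 = 9 / 2.202 = 4.088
A = (19/4.088)^(1/0.1815) ⇒ ln A = ln(4.648)/0.1815 = 8.4626
A = e^8.4626 ≈ 4734 acres

4730 acres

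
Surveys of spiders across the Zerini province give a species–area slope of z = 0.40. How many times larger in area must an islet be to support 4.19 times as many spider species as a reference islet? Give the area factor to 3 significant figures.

35.9

(A₂/A₁)^0.4 = 4.19, so A₂/A₁ = 4.19^(1/0.4) = 4.19^2.5
ln(A₂/A₁) = ln 4.19 / 0.4 = 1.4327 / 0.4 = 3.5818
A₂/A₁ = e^3.5818 ≈ 35.94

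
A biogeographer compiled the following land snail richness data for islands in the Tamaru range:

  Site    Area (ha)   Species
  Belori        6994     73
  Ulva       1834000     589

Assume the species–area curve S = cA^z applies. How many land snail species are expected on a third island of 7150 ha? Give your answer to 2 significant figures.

74

z = ln(589/73) / ln(1834000/6994) = 2.0880 / 5.5692 = 0.3749
c = 73 / 6994^0.3749 = 73 / 27.63 = 2.642
S₃ = 2.642 × 7150^0.3749 = 2.642 × 27.86 ≈ 73.61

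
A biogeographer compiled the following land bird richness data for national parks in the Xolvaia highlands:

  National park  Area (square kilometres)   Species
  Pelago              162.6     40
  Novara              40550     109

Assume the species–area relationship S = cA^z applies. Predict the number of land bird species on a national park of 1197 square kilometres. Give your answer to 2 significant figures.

z = ln(109/40) / ln(40550/162.6) = 1.0025 / 5.5190 = 0.1816
c = 40 / 162.6^0.1816 = 40 / 2.521 = 15.86
S₃ = 15.86 × 1197^0.1816 = 15.86 × 3.623 ≈ 57.48

57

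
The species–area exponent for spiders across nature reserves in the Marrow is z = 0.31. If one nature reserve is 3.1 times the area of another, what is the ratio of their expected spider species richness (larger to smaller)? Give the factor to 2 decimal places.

1.42

S₂/S₁ = (A₂/A₁)^z = 3.1^0.31
ln(S₂/S₁) = 0.31 × ln 3.1 = 0.31 × 1.1314 = 0.3507
S₂/S₁ = e^0.3507 ≈ 1.42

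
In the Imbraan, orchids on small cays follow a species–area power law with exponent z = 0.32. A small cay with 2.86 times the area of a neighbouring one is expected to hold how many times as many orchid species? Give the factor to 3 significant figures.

S₂/S₁ = (A₂/A₁)^z = 2.86^0.32
ln(S₂/S₁) = 0.32 × ln 2.86 = 0.32 × 1.0508 = 0.3363
S₂/S₁ = e^0.3363 ≈ 1.4

1.40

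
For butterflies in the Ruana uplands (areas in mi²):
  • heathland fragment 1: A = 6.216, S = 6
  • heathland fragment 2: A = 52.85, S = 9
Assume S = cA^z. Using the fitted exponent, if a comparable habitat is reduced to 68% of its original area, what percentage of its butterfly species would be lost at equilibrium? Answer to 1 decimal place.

7.0%

z = ln(9/6) / ln(52.85/6.216) = 0.4055 / 2.1403 = 0.1894
S_new/S_old = (A_new/A_old)^z = 0.68^0.1894 = exp(0.1894 × -0.3857) = 0.9295
Fraction lost = 1 − 0.9295 = 0.07045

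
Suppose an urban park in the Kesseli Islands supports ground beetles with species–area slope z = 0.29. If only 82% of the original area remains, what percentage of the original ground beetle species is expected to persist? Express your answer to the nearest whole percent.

S_new/S_old = (A_new/A_old)^z = 0.82^0.29
= exp(0.29 × ln 0.82) = exp(0.29 × -0.1985) = exp(-0.0576) ≈ 0.9441

94%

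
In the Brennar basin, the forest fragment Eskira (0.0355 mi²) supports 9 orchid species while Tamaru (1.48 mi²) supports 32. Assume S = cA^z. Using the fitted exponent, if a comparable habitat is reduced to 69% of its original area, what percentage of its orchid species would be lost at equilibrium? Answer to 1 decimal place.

z = ln(32/9) / ln(1.48/0.0355) = 1.2685 / 3.7303 = 0.3401
S_new/S_old = (A_new/A_old)^z = 0.69^0.3401 = exp(0.3401 × -0.3711) = 0.8815
Fraction lost = 1 − 0.8815 = 0.1185

11.9%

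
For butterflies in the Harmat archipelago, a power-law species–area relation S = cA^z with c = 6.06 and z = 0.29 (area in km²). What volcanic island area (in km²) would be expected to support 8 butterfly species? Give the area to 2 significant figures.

8 = 6.06 × A^0.29  ⇒  A^0.29 = 8/6.06 = 1.32
ln A = ln(1.32) / 0.29 = 0.2777 / 0.29 = 0.9577
A = e^0.9577 ≈ 2.606 km²

2.6 km²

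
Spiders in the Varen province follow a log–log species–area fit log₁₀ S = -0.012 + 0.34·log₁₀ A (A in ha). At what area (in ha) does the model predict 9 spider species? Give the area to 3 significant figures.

9 = 0.9727 × A^0.34  ⇒  A^0.34 = 9/0.9727 = 9.252
ln A = ln(9.252) / 0.34 = 2.2249 / 0.34 = 6.5437
A = e^6.5437 ≈ 694.8 ha

695 ha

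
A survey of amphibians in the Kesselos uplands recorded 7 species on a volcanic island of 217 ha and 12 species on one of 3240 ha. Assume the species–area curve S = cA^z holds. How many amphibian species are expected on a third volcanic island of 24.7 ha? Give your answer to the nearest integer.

z = ln(12/7) / ln(3240/217) = 0.5390 / 2.7034 = 0.1994
c = 7 / 217^0.1994 = 7 / 2.923 = 2.395
S₃ = 2.395 × 24.7^0.1994 = 2.395 × 1.895 ≈ 4.539

5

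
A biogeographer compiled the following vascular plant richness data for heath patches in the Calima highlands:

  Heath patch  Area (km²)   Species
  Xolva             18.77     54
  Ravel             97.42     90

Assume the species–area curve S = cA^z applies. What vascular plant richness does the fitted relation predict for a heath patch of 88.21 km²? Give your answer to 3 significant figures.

z = ln(90/54) / ln(97.42/18.77) = 0.5108 / 1.6468 = 0.3102
c = 54 / 18.77^0.3102 = 54 / 2.483 = 21.75
S₃ = 21.75 × 88.21^0.3102 = 21.75 × 4.013 ≈ 87.27

87.3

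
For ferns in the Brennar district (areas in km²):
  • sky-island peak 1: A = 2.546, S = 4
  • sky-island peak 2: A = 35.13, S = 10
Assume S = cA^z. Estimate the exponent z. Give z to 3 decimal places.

Taking logs: ln S = ln c + z ln A, so z = (ln S₂ − ln S₁)/(ln A₂ − ln A₁).
z = ln(10/4) / ln(35.13/2.546) = ln(2.5) / ln(13.8) = 0.9163 / 2.6245 = 0.3491

0.349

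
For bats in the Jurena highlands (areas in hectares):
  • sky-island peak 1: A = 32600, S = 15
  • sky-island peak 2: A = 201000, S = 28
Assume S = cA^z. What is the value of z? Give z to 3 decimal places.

Taking logs: ln S = ln c + z ln A, so z = (ln S₂ − ln S₁)/(ln A₂ − ln A₁).
z = ln(28/15) / ln(201000/32600) = ln(1.867) / ln(6.166) = 0.6242 / 1.8190 = 0.3431

0.343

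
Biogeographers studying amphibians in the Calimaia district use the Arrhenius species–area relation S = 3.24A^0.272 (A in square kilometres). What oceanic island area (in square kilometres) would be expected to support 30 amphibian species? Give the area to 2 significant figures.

30 = 3.24 × A^0.272  ⇒  A^0.272 = 30/3.24 = 9.259
ln A = ln(9.259) / 0.272 = 2.2256 / 0.272 = 8.1824
A = e^8.1824 ≈ 3578 square kilometres

3600 square kilometres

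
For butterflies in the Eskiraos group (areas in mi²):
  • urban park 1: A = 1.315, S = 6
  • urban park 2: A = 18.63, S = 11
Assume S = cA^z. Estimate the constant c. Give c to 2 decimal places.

5.64

z = ln(S₂/S₁) / ln(A₂/A₁) = ln(11/6) / ln(18.63/1.315) = 0.6061 / 2.6509 = 0.2286
c = S₁ / A₁^z = 6 / 1.315^0.2286 = 6 / 1.065 = 5.636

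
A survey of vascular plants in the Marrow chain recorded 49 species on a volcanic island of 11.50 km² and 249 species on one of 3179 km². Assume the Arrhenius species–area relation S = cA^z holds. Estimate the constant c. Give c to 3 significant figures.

24.2

z = ln(S₂/S₁) / ln(A₂/A₁) = ln(249/49) / ln(3179/11.5) = 1.6256 / 5.6220 = 0.2892
c = S₁ / A₁^z = 49 / 11.5^0.2892 = 49 / 2.026 = 24.18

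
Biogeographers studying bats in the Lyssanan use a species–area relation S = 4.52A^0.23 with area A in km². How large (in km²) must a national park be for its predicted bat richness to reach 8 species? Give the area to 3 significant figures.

8 = 4.52 × A^0.23  ⇒  A^0.23 = 8/4.52 = 1.77
ln A = ln(1.77) / 0.23 = 0.5709 / 0.23 = 2.4823
A = e^2.4823 ≈ 11.97 km²

12.0 km²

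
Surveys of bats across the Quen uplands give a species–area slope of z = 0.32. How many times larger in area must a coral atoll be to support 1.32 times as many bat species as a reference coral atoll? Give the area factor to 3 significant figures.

2.38

(A₂/A₁)^0.32 = 1.32, so A₂/A₁ = 1.32^(1/0.32) = 1.32^3.125
ln(A₂/A₁) = ln 1.32 / 0.32 = 0.2776 / 0.32 = 0.8676
A₂/A₁ = e^0.8676 ≈ 2.381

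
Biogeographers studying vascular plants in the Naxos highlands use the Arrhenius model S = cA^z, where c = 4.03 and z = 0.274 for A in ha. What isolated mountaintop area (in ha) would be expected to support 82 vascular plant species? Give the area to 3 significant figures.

59600 ha

82 = 4.03 × A^0.274  ⇒  A^0.274 = 82/4.03 = 20.35
ln A = ln(20.35) / 0.274 = 3.0130 / 0.274 = 10.9962
A = e^10.9962 ≈ 59646 ha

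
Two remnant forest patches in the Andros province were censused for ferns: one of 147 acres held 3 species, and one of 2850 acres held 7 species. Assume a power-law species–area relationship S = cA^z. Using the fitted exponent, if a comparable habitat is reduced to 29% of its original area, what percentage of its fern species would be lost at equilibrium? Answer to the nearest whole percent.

30%

z = ln(7/3) / ln(2850/147) = 0.8473 / 2.9646 = 0.2858
S_new/S_old = (A_new/A_old)^z = 0.29^0.2858 = exp(0.2858 × -1.2379) = 0.702
Fraction lost = 1 − 0.702 = 0.298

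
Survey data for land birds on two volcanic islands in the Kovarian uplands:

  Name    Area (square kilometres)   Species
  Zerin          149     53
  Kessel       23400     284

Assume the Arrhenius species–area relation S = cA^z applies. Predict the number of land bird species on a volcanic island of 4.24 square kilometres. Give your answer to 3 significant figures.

z = ln(284/53) / ln(23400/149) = 1.6787 / 5.0565 = 0.3320
c = 53 / 149^0.3320 = 53 / 5.266 = 10.07
S₃ = 10.07 × 4.24^0.3320 = 10.07 × 1.615 ≈ 16.26

16.3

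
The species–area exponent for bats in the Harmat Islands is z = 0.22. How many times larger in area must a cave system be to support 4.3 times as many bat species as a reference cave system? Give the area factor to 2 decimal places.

757.53

(A₂/A₁)^0.22 = 4.3, so A₂/A₁ = 4.3^(1/0.22) = 4.3^4.545
ln(A₂/A₁) = ln 4.3 / 0.22 = 1.4586 / 0.22 = 6.6301
A₂/A₁ = e^6.6301 ≈ 757.5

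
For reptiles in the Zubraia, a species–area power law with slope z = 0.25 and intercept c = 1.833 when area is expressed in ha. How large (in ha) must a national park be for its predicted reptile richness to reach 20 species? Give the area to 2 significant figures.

20 = 1.833 × A^0.25  ⇒  A^0.25 = 20/1.833 = 10.91
ln A = ln(10.91) / 0.25 = 2.3898 / 0.25 = 9.5591
A = e^9.5591 ≈ 14173 ha

14000 ha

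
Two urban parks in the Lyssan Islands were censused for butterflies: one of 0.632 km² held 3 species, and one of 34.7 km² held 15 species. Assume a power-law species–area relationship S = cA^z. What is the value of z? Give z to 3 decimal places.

Taking logs: ln S = ln c + z ln A, so z = (ln S₂ − ln S₁)/(ln A₂ − ln A₁).
z = ln(15/3) / ln(34.7/0.632) = ln(5) / ln(54.91) = 1.6094 / 4.0056 = 0.4018

0.402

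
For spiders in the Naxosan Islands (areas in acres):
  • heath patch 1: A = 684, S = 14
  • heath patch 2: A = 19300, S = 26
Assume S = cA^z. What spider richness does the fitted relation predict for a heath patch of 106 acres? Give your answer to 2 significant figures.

z = ln(26/14) / ln(19300/684) = 0.6190 / 3.3399 = 0.1853
c = 14 / 684^0.1853 = 14 / 3.353 = 4.175
S₃ = 4.175 × 106^0.1853 = 4.175 × 2.373 ≈ 9.909

9.9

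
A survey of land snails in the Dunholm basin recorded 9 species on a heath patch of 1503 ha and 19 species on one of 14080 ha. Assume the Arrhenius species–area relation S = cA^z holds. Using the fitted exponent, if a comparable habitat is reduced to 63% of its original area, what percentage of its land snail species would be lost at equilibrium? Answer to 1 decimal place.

14.3%

z = ln(19/9) / ln(14080/1503) = 0.7472 / 2.2373 = 0.3340
S_new/S_old = (A_new/A_old)^z = 0.63^0.3340 = exp(0.3340 × -0.4620) = 0.857
Fraction lost = 1 − 0.857 = 0.143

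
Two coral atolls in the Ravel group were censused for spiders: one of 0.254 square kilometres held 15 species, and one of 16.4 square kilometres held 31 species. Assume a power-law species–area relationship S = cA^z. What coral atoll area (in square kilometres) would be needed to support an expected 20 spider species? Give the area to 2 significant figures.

z = ln(31/15) / ln(16.4/0.254) = 0.7259 / 4.1677 = 0.1742
c = 15 / 0.254^0.1742 = 15 / 0.7876 = 19.04
A = (20/19.04)^(1/0.1742) ⇒ ln A = ln(1.05)/0.1742 = 0.2812
A = e^0.2812 ≈ 1.325 square kilometres

1.3 square kilometres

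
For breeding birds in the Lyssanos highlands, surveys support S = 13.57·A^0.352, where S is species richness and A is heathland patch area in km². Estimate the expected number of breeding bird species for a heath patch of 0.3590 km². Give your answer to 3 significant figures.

9.46

S = 13.57 × 0.359^0.352 = 13.57 × 0.6973 ≈ 9.462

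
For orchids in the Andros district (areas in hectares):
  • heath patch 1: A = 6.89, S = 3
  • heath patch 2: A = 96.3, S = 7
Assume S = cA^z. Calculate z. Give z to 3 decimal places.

0.321

Taking logs: ln S = ln c + z ln A, so z = (ln S₂ − ln S₁)/(ln A₂ − ln A₁).
z = ln(7/3) / ln(96.3/6.89) = ln(2.333) / ln(13.98) = 0.8473 / 2.6374 = 0.3213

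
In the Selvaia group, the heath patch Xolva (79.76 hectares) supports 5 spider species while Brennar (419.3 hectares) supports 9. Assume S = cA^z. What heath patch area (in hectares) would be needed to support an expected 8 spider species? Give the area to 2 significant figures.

z = ln(9/5) / ln(419.3/79.76) = 0.5878 / 1.6596 = 0.3542
c = 5 / 79.76^0.3542 = 5 / 4.716 = 1.06
A = (8/1.06)^(1/0.3542) ⇒ ln A = ln(7.546)/0.3542 = 5.7060
A = e^5.7060 ≈ 300.7 hectares

300 hectares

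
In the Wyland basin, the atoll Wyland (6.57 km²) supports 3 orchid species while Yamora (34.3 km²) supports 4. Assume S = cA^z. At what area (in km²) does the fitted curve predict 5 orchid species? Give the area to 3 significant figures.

124 km²

z = ln(4/3) / ln(34.3/6.57) = 0.2877 / 1.6526 = 0.1741
c = 3 / 6.57^0.1741 = 3 / 1.388 = 2.162
A = (5/2.162)^(1/0.1741) ⇒ ln A = ln(2.313)/0.1741 = 4.8170
A = e^4.8170 ≈ 123.6 km²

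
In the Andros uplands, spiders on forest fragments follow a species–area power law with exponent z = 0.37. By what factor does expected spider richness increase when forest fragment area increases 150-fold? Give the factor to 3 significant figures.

S₂/S₁ = (A₂/A₁)^z = 150^0.37
ln(S₂/S₁) = 0.37 × ln 150 = 0.37 × 5.0106 = 1.8539
S₂/S₁ = e^1.8539 ≈ 6.385

6.38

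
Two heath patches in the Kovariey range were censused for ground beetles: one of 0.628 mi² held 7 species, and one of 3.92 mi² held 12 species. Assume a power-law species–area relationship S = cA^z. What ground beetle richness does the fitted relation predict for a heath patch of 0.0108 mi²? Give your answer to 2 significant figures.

z = ln(12/7) / ln(3.92/0.628) = 0.5390 / 1.8313 = 0.2943
c = 7 / 0.628^0.2943 = 7 / 0.872 = 8.027
S₃ = 8.027 × 0.0108^0.2943 = 8.027 × 0.2637 ≈ 2.117

2.1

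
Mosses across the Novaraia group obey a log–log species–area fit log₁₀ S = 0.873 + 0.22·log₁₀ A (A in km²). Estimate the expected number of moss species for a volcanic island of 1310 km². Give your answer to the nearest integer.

36 species

S = 7.464 × 1310^0.22
ln S = ln 7.464 + 0.22 × ln 1310 = 2.0102 + 0.22 × 7.1778 = 3.5893
S = e^3.5893 ≈ 36.21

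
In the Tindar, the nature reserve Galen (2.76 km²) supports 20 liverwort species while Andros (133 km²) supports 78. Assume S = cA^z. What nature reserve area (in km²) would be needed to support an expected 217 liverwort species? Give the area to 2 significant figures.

z = ln(78/20) / ln(133/2.76) = 1.3610 / 3.8751 = 0.3512
c = 20 / 2.76^0.3512 = 20 / 1.428 = 14
A = (217/14)^(1/0.3512) ⇒ ln A = ln(15.5)/0.3512 = 7.8037
A = e^7.8037 ≈ 2450 km²

2400 km²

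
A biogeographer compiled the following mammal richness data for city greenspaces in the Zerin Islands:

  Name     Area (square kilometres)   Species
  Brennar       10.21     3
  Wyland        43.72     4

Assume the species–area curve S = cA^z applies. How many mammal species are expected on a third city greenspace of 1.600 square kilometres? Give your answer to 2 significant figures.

2.1

z = ln(4/3) / ln(43.72/10.21) = 0.2877 / 1.4544 = 0.1978
c = 3 / 10.21^0.1978 = 3 / 1.583 = 1.895
S₃ = 1.895 × 1.6^0.1978 = 1.895 × 1.097 ≈ 2.079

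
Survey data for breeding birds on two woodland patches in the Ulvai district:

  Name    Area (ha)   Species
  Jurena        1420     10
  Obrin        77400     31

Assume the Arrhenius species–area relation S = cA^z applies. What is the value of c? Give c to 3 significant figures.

z = ln(S₂/S₁) / ln(A₂/A₁) = ln(31/10) / ln(77400/1420) = 1.1314 / 3.9983 = 0.2830
c = S₁ / A₁^z = 10 / 1420^0.2830 = 10 / 7.798 = 1.282

1.28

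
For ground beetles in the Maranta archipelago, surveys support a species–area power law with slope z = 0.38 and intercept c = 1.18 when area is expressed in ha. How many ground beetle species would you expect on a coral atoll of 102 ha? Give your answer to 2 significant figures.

S = 1.18 × 102^0.38 = 1.18 × 5.798 ≈ 6.841

6.8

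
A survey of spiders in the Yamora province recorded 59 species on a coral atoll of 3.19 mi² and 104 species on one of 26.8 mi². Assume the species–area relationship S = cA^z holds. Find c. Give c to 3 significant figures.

43.3

z = ln(S₂/S₁) / ln(A₂/A₁) = ln(104/59) / ln(26.8/3.19) = 0.5669 / 2.1284 = 0.2663
c = S₁ / A₁^z = 59 / 3.19^0.2663 = 59 / 1.362 = 43.32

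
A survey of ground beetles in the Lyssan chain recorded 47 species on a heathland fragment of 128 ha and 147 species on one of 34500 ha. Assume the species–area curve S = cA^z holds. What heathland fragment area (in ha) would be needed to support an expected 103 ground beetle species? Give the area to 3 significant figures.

6020 ha

z = ln(147/47) / ln(34500/128) = 1.1403 / 5.5967 = 0.2037
c = 47 / 128^0.2037 = 47 / 2.687 = 17.49
A = (103/17.49)^(1/0.2037) ⇒ ln A = ln(5.889)/0.2037 = 8.7029
A = e^8.7029 ≈ 6020 ha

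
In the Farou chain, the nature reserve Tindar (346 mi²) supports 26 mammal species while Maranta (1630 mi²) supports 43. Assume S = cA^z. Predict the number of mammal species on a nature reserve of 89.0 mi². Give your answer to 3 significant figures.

z = ln(43/26) / ln(1630/346) = 0.5031 / 1.5499 = 0.3246
c = 26 / 346^0.3246 = 26 / 6.671 = 3.897
S₃ = 3.897 × 89^0.3246 = 3.897 × 4.293 ≈ 16.73

16.7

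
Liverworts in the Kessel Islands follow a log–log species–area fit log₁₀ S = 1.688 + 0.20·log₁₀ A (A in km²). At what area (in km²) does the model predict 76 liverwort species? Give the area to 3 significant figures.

76 = 48.75 × A^0.2  ⇒  A^0.2 = 76/48.75 = 1.559
ln A = ln(1.559) / 0.2 = 0.4440 / 0.2 = 2.2198
A = e^2.2198 ≈ 9.206 km²

9.21 km²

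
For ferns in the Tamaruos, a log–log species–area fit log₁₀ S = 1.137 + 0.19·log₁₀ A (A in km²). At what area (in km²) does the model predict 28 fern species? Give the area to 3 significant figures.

28 = 13.71 × A^0.19  ⇒  A^0.19 = 28/13.71 = 2.042
ln A = ln(2.042) / 0.19 = 0.7142 / 0.19 = 3.7588
A = e^3.7588 ≈ 42.9 km²

42.9 km²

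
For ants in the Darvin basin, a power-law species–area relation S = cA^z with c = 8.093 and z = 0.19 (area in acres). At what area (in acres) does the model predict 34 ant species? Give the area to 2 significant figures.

34 = 8.093 × A^0.19  ⇒  A^0.19 = 34/8.093 = 4.201
ln A = ln(4.201) / 0.19 = 1.4354 / 0.19 = 7.5545
A = e^7.5545 ≈ 1909 acres

1900 acres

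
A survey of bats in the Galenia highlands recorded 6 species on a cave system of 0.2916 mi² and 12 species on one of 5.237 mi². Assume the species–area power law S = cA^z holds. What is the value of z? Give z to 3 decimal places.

0.240

Taking logs: ln S = ln c + z ln A, so z = (ln S₂ − ln S₁)/(ln A₂ − ln A₁).
z = ln(12/6) / ln(5.237/0.2916) = ln(2) / ln(17.96) = 0.6931 / 2.8881 = 0.2400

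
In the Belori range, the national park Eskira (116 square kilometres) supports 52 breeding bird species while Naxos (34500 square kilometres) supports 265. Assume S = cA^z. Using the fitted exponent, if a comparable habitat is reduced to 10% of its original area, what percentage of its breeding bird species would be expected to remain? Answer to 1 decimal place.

51.8%

z = ln(265/52) / ln(34500/116) = 1.6285 / 5.6951 = 0.2859
S_new/S_old = (A_new/A_old)^z = 0.1^0.2859 = exp(0.2859 × -2.3026) = 0.5177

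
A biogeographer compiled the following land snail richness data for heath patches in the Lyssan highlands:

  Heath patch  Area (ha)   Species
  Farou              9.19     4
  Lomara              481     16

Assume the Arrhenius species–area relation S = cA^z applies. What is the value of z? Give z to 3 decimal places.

0.350

Taking logs: ln S = ln c + z ln A, so z = (ln S₂ − ln S₁)/(ln A₂ − ln A₁).
z = ln(16/4) / ln(481/9.19) = ln(4) / ln(52.34) = 1.3863 / 3.9578 = 0.3503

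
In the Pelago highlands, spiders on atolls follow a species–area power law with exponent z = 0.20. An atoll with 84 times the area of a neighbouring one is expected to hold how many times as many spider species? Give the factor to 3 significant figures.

2.43

S₂/S₁ = (A₂/A₁)^z = 84^0.2
ln(S₂/S₁) = 0.2 × ln 84 = 0.2 × 4.4308 = 0.8862
S₂/S₁ = e^0.8862 ≈ 2.426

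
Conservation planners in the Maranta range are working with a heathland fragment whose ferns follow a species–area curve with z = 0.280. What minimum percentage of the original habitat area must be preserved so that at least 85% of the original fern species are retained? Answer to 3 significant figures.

Need (A_new/A_old)^0.28 = 0.85, so A_new/A_old = 0.85^(1/0.28) = 0.85^3.571
ln(A_new/A_old) = ln 0.85 / 0.28 = -0.1625 / 0.28 = -0.5804
A_new/A_old = e^-0.5804 ≈ 0.5597

56.0%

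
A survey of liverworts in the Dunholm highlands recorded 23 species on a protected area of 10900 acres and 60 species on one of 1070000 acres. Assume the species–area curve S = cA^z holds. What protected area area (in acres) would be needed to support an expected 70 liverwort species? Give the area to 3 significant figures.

z = ln(60/23) / ln(1070000/10900) = 0.9589 / 4.5867 = 0.2091
c = 23 / 10900^0.2091 = 23 / 6.983 = 3.294
A = (70/3.294)^(1/0.2091) ⇒ ln A = ln(21.25)/0.2091 = 14.6205
A = e^14.6205 ≈ 2236779 acres

2240000 acres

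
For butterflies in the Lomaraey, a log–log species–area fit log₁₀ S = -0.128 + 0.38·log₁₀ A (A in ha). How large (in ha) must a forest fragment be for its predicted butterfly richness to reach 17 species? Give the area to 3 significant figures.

17 = 0.7447 × A^0.38  ⇒  A^0.38 = 17/0.7447 = 22.83
ln A = ln(22.83) / 0.38 = 3.1279 / 0.38 = 8.2314
A = e^8.2314 ≈ 3757 ha

3760 ha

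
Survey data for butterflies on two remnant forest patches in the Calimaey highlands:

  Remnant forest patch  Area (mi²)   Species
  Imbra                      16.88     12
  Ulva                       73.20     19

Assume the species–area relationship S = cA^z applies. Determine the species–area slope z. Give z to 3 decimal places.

0.313

Taking logs: ln S = ln c + z ln A, so z = (ln S₂ − ln S₁)/(ln A₂ − ln A₁).
z = ln(19/12) / ln(73.2/16.88) = ln(1.583) / ln(4.336) = 0.4595 / 1.4671 = 0.3132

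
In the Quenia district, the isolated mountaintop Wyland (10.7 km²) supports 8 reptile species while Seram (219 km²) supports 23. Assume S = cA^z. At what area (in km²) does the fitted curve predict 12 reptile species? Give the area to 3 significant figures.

z = ln(23/8) / ln(219/10.7) = 1.0561 / 3.0188 = 0.3498
c = 8 / 10.7^0.3498 = 8 / 2.291 = 3.491
A = (12/3.491)^(1/0.3498) ⇒ ln A = ln(3.437)/0.3498 = 3.5293
A = e^3.5293 ≈ 34.1 km²

34.1 km²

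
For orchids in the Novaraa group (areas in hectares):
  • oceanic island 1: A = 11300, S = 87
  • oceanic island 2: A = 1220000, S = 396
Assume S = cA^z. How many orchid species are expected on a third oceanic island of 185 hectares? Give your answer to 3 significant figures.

23.0

z = ln(396/87) / ln(1220000/11300) = 1.5155 / 4.6818 = 0.3237
c = 87 / 11300^0.3237 = 87 / 20.51 = 4.242
S₃ = 4.242 × 185^0.3237 = 4.242 × 5.419 ≈ 22.98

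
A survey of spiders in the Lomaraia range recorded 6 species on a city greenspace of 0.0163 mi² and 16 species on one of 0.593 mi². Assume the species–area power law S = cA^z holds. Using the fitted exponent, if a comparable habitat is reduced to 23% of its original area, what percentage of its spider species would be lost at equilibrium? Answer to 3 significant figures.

33.0%

z = ln(16/6) / ln(0.593/0.0163) = 0.9808 / 3.5940 = 0.2729
S_new/S_old = (A_new/A_old)^z = 0.23^0.2729 = exp(0.2729 × -1.4697) = 0.6696
Fraction lost = 1 − 0.6696 = 0.3304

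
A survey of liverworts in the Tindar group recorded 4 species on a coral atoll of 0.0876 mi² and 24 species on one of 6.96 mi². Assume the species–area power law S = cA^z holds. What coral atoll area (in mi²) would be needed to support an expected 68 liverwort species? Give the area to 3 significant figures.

88.5 mi²

z = ln(24/4) / ln(6.96/0.0876) = 1.7918 / 4.3752 = 0.4095
c = 4 / 0.0876^0.4095 = 4 / 0.3689 = 10.84
A = (68/10.84)^(1/0.4095) ⇒ ln A = ln(6.272)/0.4095 = 4.4832
A = e^4.4832 ≈ 88.52 mi²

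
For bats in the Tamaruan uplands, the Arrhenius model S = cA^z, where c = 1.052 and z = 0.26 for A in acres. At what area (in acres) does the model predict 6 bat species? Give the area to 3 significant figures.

6 = 1.052 × A^0.26  ⇒  A^0.26 = 6/1.052 = 5.703
ln A = ln(5.703) / 0.26 = 1.7411 / 0.26 = 6.6964
A = e^6.6964 ≈ 809.5 acres

809 acres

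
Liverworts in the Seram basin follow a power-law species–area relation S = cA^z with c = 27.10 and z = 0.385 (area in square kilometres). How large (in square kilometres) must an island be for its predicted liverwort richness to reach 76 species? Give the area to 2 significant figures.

76 = 27.1 × A^0.385  ⇒  A^0.385 = 76/27.1 = 2.804
ln A = ln(2.804) / 0.385 = 1.0312 / 0.385 = 2.6784
A = e^2.6784 ≈ 14.56 square kilometres

15 square kilometres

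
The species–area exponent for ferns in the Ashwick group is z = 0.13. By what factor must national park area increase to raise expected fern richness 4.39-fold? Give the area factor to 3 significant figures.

87500

(A₂/A₁)^0.13 = 4.39, so A₂/A₁ = 4.39^(1/0.13) = 4.39^7.692
ln(A₂/A₁) = ln 4.39 / 0.13 = 1.4793 / 0.13 = 11.3795
A₂/A₁ = e^11.3795 ≈ 87505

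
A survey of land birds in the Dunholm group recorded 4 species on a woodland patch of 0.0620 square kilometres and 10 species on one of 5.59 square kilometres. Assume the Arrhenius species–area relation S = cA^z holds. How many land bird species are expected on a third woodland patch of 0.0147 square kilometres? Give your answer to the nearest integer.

3

z = ln(10/4) / ln(5.59/0.062) = 0.9163 / 4.5016 = 0.2035
c = 4 / 0.062^0.2035 = 4 / 0.5678 = 7.045
S₃ = 7.045 × 0.0147^0.2035 = 7.045 × 0.4236 ≈ 2.984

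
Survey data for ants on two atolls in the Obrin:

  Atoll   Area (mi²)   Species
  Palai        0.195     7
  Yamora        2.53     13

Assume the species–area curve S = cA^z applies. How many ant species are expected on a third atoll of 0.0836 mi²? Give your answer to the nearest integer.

z = ln(13/7) / ln(2.53/0.195) = 0.6190 / 2.5630 = 0.2415
c = 7 / 0.195^0.2415 = 7 / 0.6738 = 10.39
S₃ = 10.39 × 0.0836^0.2415 = 10.39 × 0.5491 ≈ 5.705

6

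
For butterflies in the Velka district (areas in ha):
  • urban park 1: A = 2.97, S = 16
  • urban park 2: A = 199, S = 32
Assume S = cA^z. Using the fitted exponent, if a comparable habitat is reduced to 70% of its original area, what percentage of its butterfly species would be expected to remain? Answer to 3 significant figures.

94.3%

z = ln(32/16) / ln(199/2.97) = 0.6931 / 4.2047 = 0.1648
S_new/S_old = (A_new/A_old)^z = 0.7^0.1648 = exp(0.1648 × -0.3567) = 0.9429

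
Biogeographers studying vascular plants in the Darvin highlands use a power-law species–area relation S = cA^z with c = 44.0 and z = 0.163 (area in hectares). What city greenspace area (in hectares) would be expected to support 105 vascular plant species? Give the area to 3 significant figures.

105 = 44 × A^0.163  ⇒  A^0.163 = 105/44 = 2.386
ln A = ln(2.386) / 0.163 = 0.8698 / 0.163 = 5.3360
A = e^5.3360 ≈ 207.7 hectares

208 hectares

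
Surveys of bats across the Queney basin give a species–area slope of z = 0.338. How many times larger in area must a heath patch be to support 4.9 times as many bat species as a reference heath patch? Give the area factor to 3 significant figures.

(A₂/A₁)^0.338 = 4.9, so A₂/A₁ = 4.9^(1/0.338) = 4.9^2.959
ln(A₂/A₁) = ln 4.9 / 0.338 = 1.5892 / 0.338 = 4.7019
A₂/A₁ = e^4.7019 ≈ 110.2

110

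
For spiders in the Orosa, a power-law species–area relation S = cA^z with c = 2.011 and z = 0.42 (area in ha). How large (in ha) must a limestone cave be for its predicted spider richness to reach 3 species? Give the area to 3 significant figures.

3 = 2.011 × A^0.42  ⇒  A^0.42 = 3/2.011 = 1.492
ln A = ln(1.492) / 0.42 = 0.4000 / 0.42 = 0.9523
A = e^0.9523 ≈ 2.592 ha

2.59 ha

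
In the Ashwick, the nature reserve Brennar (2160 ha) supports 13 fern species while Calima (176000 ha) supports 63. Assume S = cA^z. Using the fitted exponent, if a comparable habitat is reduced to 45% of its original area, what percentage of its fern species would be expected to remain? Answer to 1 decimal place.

z = ln(63/13) / ln(176000/2160) = 1.5782 / 4.4004 = 0.3586
S_new/S_old = (A_new/A_old)^z = 0.45^0.3586 = exp(0.3586 × -0.7985) = 0.751

75.1%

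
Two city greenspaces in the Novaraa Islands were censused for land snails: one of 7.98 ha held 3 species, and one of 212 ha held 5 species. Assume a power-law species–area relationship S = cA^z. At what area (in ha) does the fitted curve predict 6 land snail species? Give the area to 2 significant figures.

z = ln(5/3) / ln(212/7.98) = 0.5108 / 3.2796 = 0.1558
c = 3 / 7.98^0.1558 = 3 / 1.382 = 2.171
A = (6/2.171)^(1/0.1558) ⇒ ln A = ln(2.764)/0.1558 = 6.5271
A = e^6.5271 ≈ 683.4 ha

680 ha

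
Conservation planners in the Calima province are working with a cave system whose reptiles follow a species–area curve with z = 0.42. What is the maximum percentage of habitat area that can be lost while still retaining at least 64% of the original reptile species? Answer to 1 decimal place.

65.4%

Need (A_new/A_old)^0.42 = 0.64, so A_new/A_old = 0.64^(1/0.42) = 0.64^2.381
ln(A_new/A_old) = ln 0.64 / 0.42 = -0.4463 / 0.42 = -1.0626
A_new/A_old = e^-1.0626 ≈ 0.3456
Fraction that can be lost = 1 − 0.3456 = 0.6544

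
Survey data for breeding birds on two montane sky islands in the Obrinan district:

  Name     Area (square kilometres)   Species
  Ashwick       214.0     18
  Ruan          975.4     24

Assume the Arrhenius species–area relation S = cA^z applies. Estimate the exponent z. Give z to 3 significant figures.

0.190

Taking logs: ln S = ln c + z ln A, so z = (ln S₂ − ln S₁)/(ln A₂ − ln A₁).
z = ln(24/18) / ln(975.4/214) = ln(1.333) / ln(4.558) = 0.2877 / 1.5169 = 0.1897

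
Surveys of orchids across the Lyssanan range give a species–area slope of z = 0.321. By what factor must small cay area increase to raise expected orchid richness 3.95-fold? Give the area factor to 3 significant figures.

(A₂/A₁)^0.321 = 3.95, so A₂/A₁ = 3.95^(1/0.321) = 3.95^3.115
ln(A₂/A₁) = ln 3.95 / 0.321 = 1.3737 / 0.321 = 4.2795
A₂/A₁ = e^4.2795 ≈ 72.2

72.2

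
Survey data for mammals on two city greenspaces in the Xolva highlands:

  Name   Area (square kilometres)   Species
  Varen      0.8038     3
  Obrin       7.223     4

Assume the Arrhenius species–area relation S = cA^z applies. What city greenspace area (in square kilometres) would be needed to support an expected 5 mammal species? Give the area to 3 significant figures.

z = ln(4/3) / ln(7.223/0.8038) = 0.2877 / 2.1957 = 0.1310
c = 3 / 0.8038^0.1310 = 3 / 0.9718 = 3.087
A = (5/3.087)^(1/0.1310) ⇒ ln A = ln(1.62)/0.1310 = 3.6804
A = e^3.6804 ≈ 39.66 square kilometres

39.7 square kilometres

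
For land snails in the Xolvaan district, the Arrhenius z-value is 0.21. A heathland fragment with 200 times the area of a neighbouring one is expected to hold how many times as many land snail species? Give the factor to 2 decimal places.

S₂/S₁ = (A₂/A₁)^z = 200^0.21
ln(S₂/S₁) = 0.21 × ln 200 = 0.21 × 5.2983 = 1.1126
S₂/S₁ = e^1.1126 ≈ 3.042

3.04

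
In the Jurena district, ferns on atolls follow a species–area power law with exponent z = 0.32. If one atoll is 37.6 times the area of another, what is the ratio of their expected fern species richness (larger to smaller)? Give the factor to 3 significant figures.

3.19

S₂/S₁ = (A₂/A₁)^z = 37.6^0.32
ln(S₂/S₁) = 0.32 × ln 37.6 = 0.32 × 3.6270 = 1.1606
S₂/S₁ = e^1.1606 ≈ 3.192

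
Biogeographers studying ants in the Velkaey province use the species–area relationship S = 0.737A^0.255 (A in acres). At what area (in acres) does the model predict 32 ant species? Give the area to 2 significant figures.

2600000 acres

32 = 0.737 × A^0.255  ⇒  A^0.255 = 32/0.737 = 43.42
ln A = ln(43.42) / 0.255 = 3.7709 / 0.255 = 14.7879
A = e^14.7879 ≈ 2644139 acres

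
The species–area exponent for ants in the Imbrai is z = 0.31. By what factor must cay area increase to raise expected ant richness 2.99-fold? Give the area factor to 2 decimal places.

34.23

(A₂/A₁)^0.31 = 2.99, so A₂/A₁ = 2.99^(1/0.31) = 2.99^3.226
ln(A₂/A₁) = ln 2.99 / 0.31 = 1.0953 / 0.31 = 3.5331
A₂/A₁ = e^3.5331 ≈ 34.23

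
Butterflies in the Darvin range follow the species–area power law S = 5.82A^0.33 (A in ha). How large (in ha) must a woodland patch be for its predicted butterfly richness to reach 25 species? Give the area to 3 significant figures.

25 = 5.82 × A^0.33  ⇒  A^0.33 = 25/5.82 = 4.296
ln A = ln(4.296) / 0.33 = 1.4576 / 0.33 = 4.4169
A = e^4.4169 ≈ 82.84 ha

82.8 ha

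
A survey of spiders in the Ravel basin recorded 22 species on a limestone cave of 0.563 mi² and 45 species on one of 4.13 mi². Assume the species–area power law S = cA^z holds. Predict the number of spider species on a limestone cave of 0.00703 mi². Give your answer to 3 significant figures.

4.56

z = ln(45/22) / ln(4.13/0.563) = 0.7156 / 1.9928 = 0.3591
c = 22 / 0.563^0.3591 = 22 / 0.8136 = 27.04
S₃ = 27.04 × 0.00703^0.3591 = 27.04 × 0.1686 ≈ 4.559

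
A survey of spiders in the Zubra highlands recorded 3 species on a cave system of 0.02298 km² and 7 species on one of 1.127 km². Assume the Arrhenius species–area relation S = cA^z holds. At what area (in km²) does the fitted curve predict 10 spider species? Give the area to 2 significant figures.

z = ln(7/3) / ln(1.127/0.02298) = 0.8473 / 3.8927 = 0.2177
c = 3 / 0.02298^0.2177 = 3 / 0.4399 = 6.82
A = (10/6.82)^(1/0.2177) ⇒ ln A = ln(1.466)/0.2177 = 1.7582
A = e^1.7582 ≈ 5.802 km²

5.8 km²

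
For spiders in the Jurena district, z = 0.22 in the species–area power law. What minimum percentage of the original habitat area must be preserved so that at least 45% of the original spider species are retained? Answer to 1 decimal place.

2.7%

Need (A_new/A_old)^0.22 = 0.45, so A_new/A_old = 0.45^(1/0.22) = 0.45^4.545
ln(A_new/A_old) = ln 0.45 / 0.22 = -0.7985 / 0.22 = -3.6296
A_new/A_old = e^-3.6296 ≈ 0.02653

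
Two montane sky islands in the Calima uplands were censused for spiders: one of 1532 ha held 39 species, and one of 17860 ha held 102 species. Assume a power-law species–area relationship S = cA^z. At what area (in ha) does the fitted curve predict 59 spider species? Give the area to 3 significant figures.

z = ln(102/39) / ln(17860/1532) = 0.9614 / 2.4560 = 0.3915
c = 39 / 1532^0.3915 = 39 / 17.66 = 2.209
A = (59/2.209)^(1/0.3915) ⇒ ln A = ln(26.71)/0.3915 = 8.3919
A = e^8.3919 ≈ 4411 ha

4410 ha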